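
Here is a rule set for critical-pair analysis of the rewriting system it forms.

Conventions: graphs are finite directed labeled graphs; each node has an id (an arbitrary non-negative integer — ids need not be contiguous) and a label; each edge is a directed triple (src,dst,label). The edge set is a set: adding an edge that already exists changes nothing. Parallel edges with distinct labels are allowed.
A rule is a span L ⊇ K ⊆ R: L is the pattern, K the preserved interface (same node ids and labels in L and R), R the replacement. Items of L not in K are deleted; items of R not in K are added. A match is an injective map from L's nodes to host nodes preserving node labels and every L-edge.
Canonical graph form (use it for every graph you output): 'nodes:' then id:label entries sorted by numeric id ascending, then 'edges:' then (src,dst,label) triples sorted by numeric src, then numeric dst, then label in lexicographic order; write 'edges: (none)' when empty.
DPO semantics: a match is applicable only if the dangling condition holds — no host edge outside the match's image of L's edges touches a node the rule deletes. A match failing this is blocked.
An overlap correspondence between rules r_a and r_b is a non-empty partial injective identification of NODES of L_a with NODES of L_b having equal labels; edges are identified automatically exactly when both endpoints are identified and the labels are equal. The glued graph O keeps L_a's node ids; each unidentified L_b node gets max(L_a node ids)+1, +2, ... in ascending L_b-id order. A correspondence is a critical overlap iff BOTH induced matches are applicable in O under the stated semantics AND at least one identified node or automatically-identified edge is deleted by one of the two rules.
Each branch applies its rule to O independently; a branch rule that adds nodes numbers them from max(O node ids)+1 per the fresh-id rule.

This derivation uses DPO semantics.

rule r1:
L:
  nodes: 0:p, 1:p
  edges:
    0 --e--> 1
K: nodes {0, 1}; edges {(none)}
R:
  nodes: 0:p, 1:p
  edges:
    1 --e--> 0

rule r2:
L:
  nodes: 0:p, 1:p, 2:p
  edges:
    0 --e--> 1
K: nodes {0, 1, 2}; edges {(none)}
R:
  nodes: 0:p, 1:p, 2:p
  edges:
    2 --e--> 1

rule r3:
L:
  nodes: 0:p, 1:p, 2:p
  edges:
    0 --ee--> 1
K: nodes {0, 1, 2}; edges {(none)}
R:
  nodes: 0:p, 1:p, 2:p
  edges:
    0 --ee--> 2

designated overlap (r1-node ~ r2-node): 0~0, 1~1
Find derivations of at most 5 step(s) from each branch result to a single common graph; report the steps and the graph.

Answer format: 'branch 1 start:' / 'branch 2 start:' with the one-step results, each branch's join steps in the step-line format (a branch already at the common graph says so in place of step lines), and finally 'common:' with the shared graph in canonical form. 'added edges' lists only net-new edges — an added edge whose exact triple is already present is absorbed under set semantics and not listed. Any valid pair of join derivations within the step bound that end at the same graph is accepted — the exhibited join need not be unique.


branch 1 start:
nodes: 0:p, 1:p, 2:p
edges: (1,0,e)
branch 2 start:
nodes: 0:p, 1:p, 2:p
edges: (2,1,e)
branch 1 step 1: rule r1; match: 0->1, 1->0; deleted nodes (none); deleted edges (1,0,e); added nodes (none); added edges (0,1,e); result: nodes: 0:p, 1:p, 2:p edges: (0,1,e)
branch 2 step 1: rule r2; match: 0->2, 1->1, 2->0; deleted nodes (none); deleted edges (2,1,e); added nodes (none); added edges (0,1,e); result: nodes: 0:p, 1:p, 2:p edges: (0,1,e)
common:
nodes: 0:p, 1:p, 2:p
edges: (0,1,e)


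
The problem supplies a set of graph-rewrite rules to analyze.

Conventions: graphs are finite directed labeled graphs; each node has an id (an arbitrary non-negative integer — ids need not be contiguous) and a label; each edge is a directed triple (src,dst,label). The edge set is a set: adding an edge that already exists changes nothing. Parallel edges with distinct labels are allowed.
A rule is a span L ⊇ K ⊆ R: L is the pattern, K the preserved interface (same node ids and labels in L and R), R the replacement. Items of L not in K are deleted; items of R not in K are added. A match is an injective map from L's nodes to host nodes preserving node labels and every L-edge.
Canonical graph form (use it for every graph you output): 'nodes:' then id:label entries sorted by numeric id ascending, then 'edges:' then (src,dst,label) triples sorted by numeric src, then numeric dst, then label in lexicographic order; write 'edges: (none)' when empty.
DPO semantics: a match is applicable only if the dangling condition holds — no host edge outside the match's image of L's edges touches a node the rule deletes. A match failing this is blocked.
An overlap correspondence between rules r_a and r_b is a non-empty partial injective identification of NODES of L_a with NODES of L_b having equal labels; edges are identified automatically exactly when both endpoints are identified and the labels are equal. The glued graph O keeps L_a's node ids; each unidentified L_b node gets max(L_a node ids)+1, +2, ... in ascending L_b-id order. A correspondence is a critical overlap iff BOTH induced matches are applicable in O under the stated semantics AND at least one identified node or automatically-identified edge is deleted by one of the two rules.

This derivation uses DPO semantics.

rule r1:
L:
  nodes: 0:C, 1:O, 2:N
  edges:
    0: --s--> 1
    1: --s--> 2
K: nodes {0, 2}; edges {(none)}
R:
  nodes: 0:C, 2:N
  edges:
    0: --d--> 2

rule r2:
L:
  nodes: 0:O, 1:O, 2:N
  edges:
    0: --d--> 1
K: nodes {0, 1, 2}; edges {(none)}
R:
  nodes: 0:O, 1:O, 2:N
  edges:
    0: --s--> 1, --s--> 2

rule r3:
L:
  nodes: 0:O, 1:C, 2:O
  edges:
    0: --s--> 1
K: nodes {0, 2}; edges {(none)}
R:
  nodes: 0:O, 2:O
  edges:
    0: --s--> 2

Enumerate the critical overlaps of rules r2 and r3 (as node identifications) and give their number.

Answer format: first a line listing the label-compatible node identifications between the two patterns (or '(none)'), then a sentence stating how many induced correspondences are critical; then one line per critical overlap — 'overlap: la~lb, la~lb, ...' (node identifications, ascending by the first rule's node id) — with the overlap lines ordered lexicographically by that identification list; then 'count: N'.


label-compatible node identifications between L(r2) and L(r3): 0~0, 0~2, 1~0, 1~2
0 of the induced correspondences are critical overlaps of r2 and r3.
count: 0


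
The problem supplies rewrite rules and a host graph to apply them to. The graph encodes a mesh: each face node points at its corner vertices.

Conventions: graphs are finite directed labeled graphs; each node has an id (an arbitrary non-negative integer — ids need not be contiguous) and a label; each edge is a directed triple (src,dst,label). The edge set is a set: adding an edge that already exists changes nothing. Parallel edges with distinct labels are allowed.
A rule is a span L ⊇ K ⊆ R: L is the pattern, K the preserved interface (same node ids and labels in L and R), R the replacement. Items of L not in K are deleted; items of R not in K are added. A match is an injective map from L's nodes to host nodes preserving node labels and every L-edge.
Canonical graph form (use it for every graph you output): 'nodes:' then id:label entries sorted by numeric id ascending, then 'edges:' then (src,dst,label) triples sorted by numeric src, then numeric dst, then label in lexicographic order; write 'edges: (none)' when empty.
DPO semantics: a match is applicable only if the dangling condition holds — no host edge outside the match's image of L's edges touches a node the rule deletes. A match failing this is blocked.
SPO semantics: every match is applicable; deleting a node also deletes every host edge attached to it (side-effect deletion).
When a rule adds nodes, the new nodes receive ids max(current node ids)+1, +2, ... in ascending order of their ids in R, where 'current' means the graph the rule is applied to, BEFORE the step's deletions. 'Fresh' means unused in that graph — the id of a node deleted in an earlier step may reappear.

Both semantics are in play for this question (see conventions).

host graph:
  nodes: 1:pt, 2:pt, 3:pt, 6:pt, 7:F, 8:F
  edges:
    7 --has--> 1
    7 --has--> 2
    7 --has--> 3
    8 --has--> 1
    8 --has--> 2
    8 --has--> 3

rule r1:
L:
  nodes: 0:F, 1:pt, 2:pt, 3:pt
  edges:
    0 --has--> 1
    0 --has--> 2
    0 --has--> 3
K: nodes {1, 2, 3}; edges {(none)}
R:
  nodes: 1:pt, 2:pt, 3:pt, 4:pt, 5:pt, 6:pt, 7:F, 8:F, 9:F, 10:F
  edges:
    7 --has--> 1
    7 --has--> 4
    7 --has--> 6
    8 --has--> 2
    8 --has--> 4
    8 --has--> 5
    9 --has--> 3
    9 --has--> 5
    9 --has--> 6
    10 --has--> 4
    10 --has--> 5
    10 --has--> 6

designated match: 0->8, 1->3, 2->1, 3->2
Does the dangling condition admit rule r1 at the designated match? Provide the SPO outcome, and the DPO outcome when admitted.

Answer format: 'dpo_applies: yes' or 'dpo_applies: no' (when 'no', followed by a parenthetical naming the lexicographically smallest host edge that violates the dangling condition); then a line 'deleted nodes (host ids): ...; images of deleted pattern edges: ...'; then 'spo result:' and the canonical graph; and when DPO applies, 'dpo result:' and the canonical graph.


dpo_applies: yes
deleted nodes (host ids): 8; images of deleted pattern edges: (8,1,has); (8,2,has); (8,3,has)
spo result:
nodes: 1:pt, 2:pt, 3:pt, 6:pt, 7:F, 9:pt, 10:pt, 11:pt, 12:F, 13:F, 14:F, 15:F
edges: (7,1,has); (7,2,has); (7,3,has); (12,3,has); (12,9,has); (12,11,has); (13,1,has); (13,9,has); (13,10,has); (14,2,has); (14,10,has); (14,11,has); (15,9,has); (15,10,has); (15,11,has)
dpo result:
nodes: 1:pt, 2:pt, 3:pt, 6:pt, 7:F, 9:pt, 10:pt, 11:pt, 12:F, 13:F, 14:F, 15:F
edges: (7,1,has); (7,2,has); (7,3,has); (12,3,has); (12,9,has); (12,11,has); (13,1,has); (13,9,has); (13,10,has); (14,2,has); (14,10,has); (14,11,has); (15,9,has); (15,10,has); (15,11,has)


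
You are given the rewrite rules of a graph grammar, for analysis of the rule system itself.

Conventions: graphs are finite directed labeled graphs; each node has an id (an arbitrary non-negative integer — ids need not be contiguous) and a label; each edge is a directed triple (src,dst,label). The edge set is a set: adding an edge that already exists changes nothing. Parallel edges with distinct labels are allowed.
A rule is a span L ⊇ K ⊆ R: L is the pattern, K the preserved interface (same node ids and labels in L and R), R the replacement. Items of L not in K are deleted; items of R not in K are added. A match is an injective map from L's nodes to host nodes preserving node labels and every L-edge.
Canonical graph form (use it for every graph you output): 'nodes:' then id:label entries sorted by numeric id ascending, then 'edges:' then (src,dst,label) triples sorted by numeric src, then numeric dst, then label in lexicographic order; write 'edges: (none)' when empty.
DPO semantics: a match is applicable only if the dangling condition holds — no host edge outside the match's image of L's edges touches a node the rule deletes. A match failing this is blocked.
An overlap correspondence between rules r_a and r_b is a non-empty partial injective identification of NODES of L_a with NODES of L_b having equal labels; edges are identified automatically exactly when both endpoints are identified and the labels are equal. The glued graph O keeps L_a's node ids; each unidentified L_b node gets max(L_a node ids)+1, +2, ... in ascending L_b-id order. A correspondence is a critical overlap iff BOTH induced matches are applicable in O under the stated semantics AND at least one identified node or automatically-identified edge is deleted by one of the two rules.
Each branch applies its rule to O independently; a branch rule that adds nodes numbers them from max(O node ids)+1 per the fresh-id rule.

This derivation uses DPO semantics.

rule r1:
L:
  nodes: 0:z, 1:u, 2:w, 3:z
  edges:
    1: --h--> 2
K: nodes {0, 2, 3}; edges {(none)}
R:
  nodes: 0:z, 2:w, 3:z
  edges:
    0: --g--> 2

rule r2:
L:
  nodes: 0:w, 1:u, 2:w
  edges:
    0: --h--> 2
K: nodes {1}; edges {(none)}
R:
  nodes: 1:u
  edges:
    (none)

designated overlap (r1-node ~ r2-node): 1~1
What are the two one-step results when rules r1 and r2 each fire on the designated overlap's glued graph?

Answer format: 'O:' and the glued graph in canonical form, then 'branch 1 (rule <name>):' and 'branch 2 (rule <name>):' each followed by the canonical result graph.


O:
nodes: 0:z, 1:u, 2:w, 3:z, 4:w, 5:w
edges: (1,2,h); (4,5,h)
branch 1 (rule r1):
nodes: 0:z, 2:w, 3:z, 4:w, 5:w
edges: (0,2,g); (4,5,h)
branch 2 (rule r2):
nodes: 0:z, 1:u, 2:w, 3:z
edges: (1,2,h)


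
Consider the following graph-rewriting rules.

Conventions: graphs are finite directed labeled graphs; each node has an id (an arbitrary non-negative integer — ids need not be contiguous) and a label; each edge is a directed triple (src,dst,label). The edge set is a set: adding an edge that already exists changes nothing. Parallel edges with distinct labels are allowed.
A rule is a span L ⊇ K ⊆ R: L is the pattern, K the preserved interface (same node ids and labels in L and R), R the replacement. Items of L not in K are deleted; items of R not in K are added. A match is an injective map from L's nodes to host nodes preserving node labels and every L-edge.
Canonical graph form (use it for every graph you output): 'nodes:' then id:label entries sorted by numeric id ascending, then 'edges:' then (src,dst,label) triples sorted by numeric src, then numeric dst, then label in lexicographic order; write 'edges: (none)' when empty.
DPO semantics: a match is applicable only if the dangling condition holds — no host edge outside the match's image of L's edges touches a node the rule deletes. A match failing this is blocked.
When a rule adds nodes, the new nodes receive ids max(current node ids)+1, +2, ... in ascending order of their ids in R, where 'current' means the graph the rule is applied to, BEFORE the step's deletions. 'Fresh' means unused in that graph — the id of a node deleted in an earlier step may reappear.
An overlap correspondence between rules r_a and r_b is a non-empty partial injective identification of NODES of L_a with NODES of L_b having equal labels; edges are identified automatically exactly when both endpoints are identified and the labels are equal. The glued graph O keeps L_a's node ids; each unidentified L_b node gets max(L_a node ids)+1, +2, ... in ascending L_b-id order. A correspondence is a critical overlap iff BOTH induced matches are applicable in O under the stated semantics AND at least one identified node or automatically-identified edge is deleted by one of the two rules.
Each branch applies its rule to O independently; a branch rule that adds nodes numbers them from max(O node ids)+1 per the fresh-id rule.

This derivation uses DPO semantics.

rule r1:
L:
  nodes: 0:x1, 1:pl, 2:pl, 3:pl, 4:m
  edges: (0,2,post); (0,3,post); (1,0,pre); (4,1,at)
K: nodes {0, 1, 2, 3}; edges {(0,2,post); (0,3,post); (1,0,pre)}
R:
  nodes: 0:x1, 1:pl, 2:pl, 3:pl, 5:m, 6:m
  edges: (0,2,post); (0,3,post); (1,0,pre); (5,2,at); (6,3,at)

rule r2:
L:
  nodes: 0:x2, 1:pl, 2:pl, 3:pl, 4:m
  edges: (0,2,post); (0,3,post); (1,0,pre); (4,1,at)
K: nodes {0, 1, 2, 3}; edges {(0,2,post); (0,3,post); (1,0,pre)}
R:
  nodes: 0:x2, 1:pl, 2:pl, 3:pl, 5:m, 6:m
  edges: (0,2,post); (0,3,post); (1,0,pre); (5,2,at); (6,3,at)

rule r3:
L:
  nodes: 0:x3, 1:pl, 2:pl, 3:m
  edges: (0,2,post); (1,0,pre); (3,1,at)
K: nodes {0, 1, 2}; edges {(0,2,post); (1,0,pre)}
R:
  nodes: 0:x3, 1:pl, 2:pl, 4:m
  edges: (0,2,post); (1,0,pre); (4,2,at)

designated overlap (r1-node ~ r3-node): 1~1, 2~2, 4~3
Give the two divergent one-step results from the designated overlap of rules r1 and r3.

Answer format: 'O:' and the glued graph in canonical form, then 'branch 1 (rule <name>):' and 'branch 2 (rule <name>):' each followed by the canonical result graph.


O:
nodes: 0:x1, 1:pl, 2:pl, 3:pl, 4:m, 5:x3
edges: (0,2,post); (0,3,post); (1,0,pre); (1,5,pre); (4,1,at); (5,2,post)
branch 1 (rule r1):
nodes: 0:x1, 1:pl, 2:pl, 3:pl, 5:x3, 6:m, 7:m
edges: (0,2,post); (0,3,post); (1,0,pre); (1,5,pre); (5,2,post); (6,2,at); (7,3,at)
branch 2 (rule r3):
nodes: 0:x1, 1:pl, 2:pl, 3:pl, 5:x3, 6:m
edges: (0,2,post); (0,3,post); (1,0,pre); (1,5,pre); (5,2,post); (6,2,at)


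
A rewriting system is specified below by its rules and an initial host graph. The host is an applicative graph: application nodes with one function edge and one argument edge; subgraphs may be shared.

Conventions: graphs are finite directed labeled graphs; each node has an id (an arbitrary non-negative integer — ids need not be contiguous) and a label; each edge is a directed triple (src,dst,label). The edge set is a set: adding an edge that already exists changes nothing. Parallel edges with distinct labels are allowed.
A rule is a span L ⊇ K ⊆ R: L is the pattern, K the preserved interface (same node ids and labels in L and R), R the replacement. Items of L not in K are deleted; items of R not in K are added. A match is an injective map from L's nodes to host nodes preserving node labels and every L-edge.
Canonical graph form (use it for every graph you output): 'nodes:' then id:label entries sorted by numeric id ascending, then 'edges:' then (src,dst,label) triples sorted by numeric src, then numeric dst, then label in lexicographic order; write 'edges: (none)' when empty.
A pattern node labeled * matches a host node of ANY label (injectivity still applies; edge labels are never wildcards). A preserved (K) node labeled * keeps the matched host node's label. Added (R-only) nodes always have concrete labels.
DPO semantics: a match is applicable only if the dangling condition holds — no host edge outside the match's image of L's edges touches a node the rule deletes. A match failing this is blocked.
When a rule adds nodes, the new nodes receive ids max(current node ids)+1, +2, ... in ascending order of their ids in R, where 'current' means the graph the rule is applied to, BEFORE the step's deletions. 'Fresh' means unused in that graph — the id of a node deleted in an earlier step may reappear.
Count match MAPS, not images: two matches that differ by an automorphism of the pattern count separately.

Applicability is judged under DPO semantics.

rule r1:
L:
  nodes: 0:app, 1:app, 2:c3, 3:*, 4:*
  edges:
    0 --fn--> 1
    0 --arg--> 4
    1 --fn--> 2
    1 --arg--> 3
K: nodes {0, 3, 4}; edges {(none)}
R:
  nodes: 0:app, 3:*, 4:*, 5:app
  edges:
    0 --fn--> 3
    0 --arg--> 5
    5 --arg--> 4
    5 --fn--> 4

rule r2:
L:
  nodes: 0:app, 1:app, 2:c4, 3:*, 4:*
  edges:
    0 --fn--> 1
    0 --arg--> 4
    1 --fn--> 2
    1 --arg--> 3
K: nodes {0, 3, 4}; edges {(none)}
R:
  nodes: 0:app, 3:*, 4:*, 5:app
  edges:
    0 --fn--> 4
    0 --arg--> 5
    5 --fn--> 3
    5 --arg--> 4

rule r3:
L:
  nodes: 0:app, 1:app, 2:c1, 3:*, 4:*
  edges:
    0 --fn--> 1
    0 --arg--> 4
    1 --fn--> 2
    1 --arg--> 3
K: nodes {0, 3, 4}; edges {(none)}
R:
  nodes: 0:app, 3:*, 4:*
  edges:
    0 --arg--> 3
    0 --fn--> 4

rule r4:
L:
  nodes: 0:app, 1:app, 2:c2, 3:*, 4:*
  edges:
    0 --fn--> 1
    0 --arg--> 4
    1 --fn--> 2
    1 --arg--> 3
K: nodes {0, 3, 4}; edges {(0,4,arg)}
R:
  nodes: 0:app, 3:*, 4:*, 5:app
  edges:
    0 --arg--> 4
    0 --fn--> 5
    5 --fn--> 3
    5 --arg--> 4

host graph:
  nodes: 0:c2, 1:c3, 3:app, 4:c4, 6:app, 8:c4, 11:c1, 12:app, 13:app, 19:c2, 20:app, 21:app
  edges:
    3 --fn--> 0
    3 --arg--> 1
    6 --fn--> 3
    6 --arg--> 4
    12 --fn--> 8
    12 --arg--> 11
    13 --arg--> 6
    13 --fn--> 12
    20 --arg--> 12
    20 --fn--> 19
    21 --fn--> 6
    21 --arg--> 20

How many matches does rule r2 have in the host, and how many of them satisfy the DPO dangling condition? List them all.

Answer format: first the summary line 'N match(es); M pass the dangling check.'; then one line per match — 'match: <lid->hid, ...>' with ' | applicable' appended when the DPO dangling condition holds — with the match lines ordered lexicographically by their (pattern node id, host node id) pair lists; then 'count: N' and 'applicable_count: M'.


1 match(es); 0 pass the dangling check.
match: 0->13, 1->12, 2->8, 3->11, 4->6
count: 1
applicable_count: 0


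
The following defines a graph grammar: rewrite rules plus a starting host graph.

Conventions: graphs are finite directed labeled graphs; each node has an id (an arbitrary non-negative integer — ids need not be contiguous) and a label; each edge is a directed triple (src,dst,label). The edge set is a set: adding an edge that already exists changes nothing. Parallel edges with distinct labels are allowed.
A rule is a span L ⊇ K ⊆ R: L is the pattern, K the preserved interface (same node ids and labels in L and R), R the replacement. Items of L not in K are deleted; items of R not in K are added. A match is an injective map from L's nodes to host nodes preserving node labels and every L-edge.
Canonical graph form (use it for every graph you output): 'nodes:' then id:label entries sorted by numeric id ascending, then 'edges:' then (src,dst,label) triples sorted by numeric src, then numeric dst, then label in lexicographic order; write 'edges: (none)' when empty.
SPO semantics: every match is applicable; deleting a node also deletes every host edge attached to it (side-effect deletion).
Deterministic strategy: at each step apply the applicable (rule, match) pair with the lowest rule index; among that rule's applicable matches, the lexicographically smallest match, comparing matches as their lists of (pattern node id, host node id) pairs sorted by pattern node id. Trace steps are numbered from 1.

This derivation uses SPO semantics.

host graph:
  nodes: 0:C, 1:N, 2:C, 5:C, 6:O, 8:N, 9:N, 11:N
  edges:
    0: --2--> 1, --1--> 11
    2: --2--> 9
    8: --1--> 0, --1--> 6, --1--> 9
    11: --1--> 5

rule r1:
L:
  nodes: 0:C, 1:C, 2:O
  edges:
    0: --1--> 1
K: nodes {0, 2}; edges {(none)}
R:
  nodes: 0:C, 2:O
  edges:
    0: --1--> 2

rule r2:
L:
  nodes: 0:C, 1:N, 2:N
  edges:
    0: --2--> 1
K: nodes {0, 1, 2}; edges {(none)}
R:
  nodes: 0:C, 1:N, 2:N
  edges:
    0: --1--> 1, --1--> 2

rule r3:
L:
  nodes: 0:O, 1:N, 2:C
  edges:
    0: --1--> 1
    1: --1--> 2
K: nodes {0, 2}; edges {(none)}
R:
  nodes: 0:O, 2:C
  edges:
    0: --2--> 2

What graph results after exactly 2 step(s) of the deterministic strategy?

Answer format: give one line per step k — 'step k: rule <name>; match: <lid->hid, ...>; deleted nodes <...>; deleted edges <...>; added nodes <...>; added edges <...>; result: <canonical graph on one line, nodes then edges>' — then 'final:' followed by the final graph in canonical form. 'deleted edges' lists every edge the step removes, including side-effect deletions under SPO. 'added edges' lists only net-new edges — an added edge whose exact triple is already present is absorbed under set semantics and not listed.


step 1: rule r2; match: 0->0, 1->1, 2->8; deleted nodes (none); deleted edges (0,1,2); added nodes (none); added edges (0,1,1); (0,8,1); result: nodes: 0:C, 1:N, 2:C, 5:C, 6:O, 8:N, 9:N, 11:N edges: (0,1,1); (0,8,1); (0,11,1); (2,9,2); (8,0,1); (8,6,1); (8,9,1); (11,5,1)
step 2: rule r2; match: 0->2, 1->9, 2->1; deleted nodes (none); deleted edges (2,9,2); added nodes (none); added edges (2,1,1); (2,9,1); result: nodes: 0:C, 1:N, 2:C, 5:C, 6:O, 8:N, 9:N, 11:N edges: (0,1,1); (0,8,1); (0,11,1); (2,1,1); (2,9,1); (8,0,1); (8,6,1); (8,9,1); (11,5,1)
final:
nodes: 0:C, 1:N, 2:C, 5:C, 6:O, 8:N, 9:N, 11:N
edges: (0,1,1); (0,8,1); (0,11,1); (2,1,1); (2,9,1); (8,0,1); (8,6,1); (8,9,1); (11,5,1)


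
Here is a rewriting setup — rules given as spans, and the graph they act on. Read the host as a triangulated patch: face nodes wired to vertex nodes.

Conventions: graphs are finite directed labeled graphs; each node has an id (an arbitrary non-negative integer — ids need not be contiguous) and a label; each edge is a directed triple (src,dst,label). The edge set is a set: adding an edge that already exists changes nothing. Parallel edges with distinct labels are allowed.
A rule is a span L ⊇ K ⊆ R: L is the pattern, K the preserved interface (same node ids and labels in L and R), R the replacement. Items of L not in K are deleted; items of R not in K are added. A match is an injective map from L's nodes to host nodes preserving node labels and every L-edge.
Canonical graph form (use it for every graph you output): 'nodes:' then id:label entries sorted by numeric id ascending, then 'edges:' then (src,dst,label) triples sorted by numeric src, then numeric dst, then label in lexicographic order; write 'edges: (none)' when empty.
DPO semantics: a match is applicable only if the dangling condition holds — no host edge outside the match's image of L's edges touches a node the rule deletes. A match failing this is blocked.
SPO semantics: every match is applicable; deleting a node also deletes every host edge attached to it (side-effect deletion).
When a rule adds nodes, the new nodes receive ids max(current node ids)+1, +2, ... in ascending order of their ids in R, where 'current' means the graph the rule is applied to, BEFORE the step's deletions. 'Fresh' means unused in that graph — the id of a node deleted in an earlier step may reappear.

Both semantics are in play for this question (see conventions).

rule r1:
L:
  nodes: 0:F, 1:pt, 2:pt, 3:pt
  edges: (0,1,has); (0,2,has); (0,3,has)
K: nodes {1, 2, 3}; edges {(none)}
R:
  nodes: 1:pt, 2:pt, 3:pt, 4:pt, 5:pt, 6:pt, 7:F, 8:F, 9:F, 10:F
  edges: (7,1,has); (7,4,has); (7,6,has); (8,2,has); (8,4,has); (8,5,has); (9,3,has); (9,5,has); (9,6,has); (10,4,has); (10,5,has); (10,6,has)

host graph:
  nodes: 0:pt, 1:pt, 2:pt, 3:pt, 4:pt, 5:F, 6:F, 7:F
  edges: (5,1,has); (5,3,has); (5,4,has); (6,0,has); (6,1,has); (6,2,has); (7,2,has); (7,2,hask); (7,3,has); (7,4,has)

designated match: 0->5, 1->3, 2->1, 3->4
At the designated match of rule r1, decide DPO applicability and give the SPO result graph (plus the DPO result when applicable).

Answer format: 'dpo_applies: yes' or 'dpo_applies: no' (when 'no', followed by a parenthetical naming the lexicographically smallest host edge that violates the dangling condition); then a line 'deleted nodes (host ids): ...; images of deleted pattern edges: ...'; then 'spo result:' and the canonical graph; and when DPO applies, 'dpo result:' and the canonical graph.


dpo_applies: yes
deleted nodes (host ids): 5; images of deleted pattern edges: (5,1,has); (5,3,has); (5,4,has)
spo result:
nodes: 0:pt, 1:pt, 2:pt, 3:pt, 4:pt, 6:F, 7:F, 8:pt, 9:pt, 10:pt, 11:F, 12:F, 13:F, 14:F
edges: (6,0,has); (6,1,has); (6,2,has); (7,2,has); (7,2,hask); (7,3,has); (7,4,has); (11,3,has); (11,8,has); (11,10,has); (12,1,has); (12,8,has); (12,9,has); (13,4,has); (13,9,has); (13,10,has); (14,8,has); (14,9,has); (14,10,has)
dpo result:
nodes: 0:pt, 1:pt, 2:pt, 3:pt, 4:pt, 6:F, 7:F, 8:pt, 9:pt, 10:pt, 11:F, 12:F, 13:F, 14:F
edges: (6,0,has); (6,1,has); (6,2,has); (7,2,has); (7,2,hask); (7,3,has); (7,4,has); (11,3,has); (11,8,has); (11,10,has); (12,1,has); (12,8,has); (12,9,has); (13,4,has); (13,9,has); (13,10,has); (14,8,has); (14,9,has); (14,10,has)


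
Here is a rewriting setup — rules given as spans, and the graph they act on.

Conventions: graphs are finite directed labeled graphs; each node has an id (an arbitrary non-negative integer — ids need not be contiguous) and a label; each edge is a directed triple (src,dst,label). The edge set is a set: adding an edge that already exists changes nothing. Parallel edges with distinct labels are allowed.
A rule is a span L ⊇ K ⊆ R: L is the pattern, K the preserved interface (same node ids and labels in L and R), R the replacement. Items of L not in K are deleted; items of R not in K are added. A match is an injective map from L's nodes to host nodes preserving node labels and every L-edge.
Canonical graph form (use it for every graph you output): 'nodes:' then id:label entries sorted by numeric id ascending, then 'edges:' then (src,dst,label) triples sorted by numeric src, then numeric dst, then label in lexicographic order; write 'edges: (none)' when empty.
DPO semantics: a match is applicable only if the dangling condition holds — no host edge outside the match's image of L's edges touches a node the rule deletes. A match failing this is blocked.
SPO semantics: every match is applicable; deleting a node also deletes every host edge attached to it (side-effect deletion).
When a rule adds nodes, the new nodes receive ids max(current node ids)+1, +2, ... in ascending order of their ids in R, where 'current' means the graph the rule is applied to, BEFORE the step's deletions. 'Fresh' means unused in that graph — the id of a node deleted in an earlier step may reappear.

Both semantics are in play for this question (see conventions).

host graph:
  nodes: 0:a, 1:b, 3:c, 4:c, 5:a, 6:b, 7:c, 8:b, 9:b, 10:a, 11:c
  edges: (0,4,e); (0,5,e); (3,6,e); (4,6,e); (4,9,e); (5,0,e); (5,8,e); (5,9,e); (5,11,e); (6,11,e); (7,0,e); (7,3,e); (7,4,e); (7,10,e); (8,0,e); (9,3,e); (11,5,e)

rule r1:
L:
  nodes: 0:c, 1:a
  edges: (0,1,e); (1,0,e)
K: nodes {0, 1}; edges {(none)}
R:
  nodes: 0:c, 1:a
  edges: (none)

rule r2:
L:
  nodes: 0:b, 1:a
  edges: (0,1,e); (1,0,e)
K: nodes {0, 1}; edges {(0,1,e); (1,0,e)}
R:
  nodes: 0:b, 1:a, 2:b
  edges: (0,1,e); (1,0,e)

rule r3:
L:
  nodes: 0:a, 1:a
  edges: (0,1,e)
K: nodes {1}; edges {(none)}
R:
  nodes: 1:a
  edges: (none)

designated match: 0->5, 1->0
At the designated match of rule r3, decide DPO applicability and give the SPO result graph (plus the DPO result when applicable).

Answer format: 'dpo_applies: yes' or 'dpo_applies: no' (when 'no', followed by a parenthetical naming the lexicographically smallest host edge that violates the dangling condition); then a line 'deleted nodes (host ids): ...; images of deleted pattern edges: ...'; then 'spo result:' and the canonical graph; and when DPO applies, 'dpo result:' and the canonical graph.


dpo_applies: no
(the rule deletes node 5, which keeps host edge (0,5,e) outside the match image — the dangling condition fails, DPO blocks; SPO proceeds and side-deletes such edges)
deleted nodes (host ids): 5; images of deleted pattern edges: (5,0,e)
spo result:
nodes: 0:a, 1:b, 3:c, 4:c, 6:b, 7:c, 8:b, 9:b, 10:a, 11:c
edges: (0,4,e); (3,6,e); (4,6,e); (4,9,e); (6,11,e); (7,0,e); (7,3,e); (7,4,e); (7,10,e); (8,0,e); (9,3,e)


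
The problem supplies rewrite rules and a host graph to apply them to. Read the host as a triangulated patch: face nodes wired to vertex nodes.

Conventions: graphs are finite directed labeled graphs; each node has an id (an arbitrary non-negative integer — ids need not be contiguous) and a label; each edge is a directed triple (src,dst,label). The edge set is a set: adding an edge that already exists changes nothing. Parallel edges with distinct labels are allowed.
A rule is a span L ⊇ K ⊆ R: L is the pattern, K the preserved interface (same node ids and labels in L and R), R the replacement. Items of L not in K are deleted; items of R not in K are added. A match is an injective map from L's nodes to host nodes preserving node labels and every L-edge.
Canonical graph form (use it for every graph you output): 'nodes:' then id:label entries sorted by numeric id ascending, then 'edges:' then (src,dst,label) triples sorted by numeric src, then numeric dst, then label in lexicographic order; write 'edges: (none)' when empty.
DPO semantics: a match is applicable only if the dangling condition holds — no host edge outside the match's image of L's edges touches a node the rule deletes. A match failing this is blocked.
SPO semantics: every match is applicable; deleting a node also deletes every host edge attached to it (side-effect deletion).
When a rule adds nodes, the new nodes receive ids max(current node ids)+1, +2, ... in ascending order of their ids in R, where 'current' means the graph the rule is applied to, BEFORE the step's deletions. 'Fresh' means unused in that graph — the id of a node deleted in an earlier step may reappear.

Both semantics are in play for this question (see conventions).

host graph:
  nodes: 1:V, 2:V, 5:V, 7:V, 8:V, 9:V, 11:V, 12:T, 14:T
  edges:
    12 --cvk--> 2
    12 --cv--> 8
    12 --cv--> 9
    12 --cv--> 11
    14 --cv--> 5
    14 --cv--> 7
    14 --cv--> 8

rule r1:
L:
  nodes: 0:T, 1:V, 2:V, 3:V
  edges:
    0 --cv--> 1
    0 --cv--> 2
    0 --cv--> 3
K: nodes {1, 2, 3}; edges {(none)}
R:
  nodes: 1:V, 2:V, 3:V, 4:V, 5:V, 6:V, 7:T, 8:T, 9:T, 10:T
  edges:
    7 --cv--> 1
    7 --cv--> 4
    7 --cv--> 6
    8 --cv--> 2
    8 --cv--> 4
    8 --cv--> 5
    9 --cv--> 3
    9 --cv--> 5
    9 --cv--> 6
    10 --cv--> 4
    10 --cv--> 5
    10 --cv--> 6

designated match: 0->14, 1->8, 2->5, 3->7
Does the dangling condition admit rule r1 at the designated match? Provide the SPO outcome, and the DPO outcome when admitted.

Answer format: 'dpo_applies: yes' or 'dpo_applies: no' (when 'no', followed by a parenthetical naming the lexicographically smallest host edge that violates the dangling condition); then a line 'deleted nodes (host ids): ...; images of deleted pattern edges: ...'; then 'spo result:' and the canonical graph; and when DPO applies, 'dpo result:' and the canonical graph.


dpo_applies: yes
deleted nodes (host ids): 14; images of deleted pattern edges: (14,5,cv); (14,7,cv); (14,8,cv)
spo result:
nodes: 1:V, 2:V, 5:V, 7:V, 8:V, 9:V, 11:V, 12:T, 15:V, 16:V, 17:V, 18:T, 19:T, 20:T, 21:T
edges: (12,2,cvk); (12,8,cv); (12,9,cv); (12,11,cv); (18,8,cv); (18,15,cv); (18,17,cv); (19,5,cv); (19,15,cv); (19,16,cv); (20,7,cv); (20,16,cv); (20,17,cv); (21,15,cv); (21,16,cv); (21,17,cv)
dpo result:
nodes: 1:V, 2:V, 5:V, 7:V, 8:V, 9:V, 11:V, 12:T, 15:V, 16:V, 17:V, 18:T, 19:T, 20:T, 21:T
edges: (12,2,cvk); (12,8,cv); (12,9,cv); (12,11,cv); (18,8,cv); (18,15,cv); (18,17,cv); (19,5,cv); (19,15,cv); (19,16,cv); (20,7,cv); (20,16,cv); (20,17,cv); (21,15,cv); (21,16,cv); (21,17,cv)


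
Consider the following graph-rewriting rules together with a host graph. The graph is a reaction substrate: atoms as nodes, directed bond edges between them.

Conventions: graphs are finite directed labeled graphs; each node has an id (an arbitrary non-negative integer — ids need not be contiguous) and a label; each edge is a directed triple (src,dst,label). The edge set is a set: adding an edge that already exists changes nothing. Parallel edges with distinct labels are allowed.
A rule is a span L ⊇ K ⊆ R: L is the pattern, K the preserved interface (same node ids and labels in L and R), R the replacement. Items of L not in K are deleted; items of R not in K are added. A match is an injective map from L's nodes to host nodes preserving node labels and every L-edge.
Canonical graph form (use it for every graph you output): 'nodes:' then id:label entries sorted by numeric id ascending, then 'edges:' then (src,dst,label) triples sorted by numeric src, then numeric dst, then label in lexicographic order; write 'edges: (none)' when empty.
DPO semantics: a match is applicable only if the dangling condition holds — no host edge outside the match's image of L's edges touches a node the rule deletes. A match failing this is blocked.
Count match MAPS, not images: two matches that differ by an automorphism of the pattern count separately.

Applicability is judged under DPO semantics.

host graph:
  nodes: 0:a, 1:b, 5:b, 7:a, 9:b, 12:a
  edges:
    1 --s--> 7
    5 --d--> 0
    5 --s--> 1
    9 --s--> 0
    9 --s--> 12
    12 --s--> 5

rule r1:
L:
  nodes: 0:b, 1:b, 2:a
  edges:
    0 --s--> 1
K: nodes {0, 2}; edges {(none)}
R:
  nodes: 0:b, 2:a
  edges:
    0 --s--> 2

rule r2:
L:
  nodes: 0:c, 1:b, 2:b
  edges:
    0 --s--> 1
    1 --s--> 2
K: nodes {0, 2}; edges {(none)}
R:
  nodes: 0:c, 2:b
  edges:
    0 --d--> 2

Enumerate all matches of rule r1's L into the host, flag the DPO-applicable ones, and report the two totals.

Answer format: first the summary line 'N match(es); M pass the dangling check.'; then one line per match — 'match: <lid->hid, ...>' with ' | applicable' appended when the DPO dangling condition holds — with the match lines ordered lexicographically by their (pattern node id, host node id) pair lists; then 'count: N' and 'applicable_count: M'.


3 match(es); 0 pass the dangling check.
match: 0->5, 1->1, 2->0
match: 0->5, 1->1, 2->7
match: 0->5, 1->1, 2->12
count: 3
applicable_count: 0


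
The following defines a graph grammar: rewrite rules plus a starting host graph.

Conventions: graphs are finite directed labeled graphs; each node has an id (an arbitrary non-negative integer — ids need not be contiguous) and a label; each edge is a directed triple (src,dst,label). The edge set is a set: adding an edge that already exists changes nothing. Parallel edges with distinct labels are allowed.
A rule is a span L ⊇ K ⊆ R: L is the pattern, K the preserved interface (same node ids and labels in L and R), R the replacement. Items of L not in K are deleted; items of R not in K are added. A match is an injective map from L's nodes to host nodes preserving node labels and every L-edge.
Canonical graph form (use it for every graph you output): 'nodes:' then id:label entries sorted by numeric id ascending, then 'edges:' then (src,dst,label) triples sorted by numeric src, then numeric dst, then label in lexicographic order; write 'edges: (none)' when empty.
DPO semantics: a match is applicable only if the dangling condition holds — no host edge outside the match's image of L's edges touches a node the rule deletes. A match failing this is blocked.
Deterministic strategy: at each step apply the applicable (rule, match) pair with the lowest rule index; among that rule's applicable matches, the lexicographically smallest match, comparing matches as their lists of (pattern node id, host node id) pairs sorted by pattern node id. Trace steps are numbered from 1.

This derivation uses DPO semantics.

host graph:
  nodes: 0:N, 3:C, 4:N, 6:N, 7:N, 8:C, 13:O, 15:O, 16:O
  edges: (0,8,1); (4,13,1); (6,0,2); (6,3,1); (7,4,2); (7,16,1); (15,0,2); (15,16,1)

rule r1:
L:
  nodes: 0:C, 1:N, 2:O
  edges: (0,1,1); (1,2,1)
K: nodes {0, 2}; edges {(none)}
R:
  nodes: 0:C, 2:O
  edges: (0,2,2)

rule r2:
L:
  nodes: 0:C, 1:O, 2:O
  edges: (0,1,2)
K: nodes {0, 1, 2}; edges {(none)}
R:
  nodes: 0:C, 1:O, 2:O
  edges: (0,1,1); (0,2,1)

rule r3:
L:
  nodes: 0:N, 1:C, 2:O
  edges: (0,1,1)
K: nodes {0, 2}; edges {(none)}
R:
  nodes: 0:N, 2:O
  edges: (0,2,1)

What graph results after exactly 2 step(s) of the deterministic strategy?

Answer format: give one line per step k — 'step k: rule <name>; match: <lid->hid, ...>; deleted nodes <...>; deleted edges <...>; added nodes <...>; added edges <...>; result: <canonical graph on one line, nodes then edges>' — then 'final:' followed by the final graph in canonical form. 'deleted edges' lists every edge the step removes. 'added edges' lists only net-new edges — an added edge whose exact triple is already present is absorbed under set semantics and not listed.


step 1: rule r3; match: 0->0, 1->8, 2->13; deleted nodes 8; deleted edges (0,8,1); added nodes (none); added edges (0,13,1); result: nodes: 0:N, 3:C, 4:N, 6:N, 7:N, 13:O, 15:O, 16:O edges: (0,13,1); (4,13,1); (6,0,2); (6,3,1); (7,4,2); (7,16,1); (15,0,2); (15,16,1)
step 2: rule r3; match: 0->6, 1->3, 2->13; deleted nodes 3; deleted edges (6,3,1); added nodes (none); added edges (6,13,1); result: nodes: 0:N, 4:N, 6:N, 7:N, 13:O, 15:O, 16:O edges: (0,13,1); (4,13,1); (6,0,2); (6,13,1); (7,4,2); (7,16,1); (15,0,2); (15,16,1)
final:
nodes: 0:N, 4:N, 6:N, 7:N, 13:O, 15:O, 16:O
edges: (0,13,1); (4,13,1); (6,0,2); (6,13,1); (7,4,2); (7,16,1); (15,0,2); (15,16,1)


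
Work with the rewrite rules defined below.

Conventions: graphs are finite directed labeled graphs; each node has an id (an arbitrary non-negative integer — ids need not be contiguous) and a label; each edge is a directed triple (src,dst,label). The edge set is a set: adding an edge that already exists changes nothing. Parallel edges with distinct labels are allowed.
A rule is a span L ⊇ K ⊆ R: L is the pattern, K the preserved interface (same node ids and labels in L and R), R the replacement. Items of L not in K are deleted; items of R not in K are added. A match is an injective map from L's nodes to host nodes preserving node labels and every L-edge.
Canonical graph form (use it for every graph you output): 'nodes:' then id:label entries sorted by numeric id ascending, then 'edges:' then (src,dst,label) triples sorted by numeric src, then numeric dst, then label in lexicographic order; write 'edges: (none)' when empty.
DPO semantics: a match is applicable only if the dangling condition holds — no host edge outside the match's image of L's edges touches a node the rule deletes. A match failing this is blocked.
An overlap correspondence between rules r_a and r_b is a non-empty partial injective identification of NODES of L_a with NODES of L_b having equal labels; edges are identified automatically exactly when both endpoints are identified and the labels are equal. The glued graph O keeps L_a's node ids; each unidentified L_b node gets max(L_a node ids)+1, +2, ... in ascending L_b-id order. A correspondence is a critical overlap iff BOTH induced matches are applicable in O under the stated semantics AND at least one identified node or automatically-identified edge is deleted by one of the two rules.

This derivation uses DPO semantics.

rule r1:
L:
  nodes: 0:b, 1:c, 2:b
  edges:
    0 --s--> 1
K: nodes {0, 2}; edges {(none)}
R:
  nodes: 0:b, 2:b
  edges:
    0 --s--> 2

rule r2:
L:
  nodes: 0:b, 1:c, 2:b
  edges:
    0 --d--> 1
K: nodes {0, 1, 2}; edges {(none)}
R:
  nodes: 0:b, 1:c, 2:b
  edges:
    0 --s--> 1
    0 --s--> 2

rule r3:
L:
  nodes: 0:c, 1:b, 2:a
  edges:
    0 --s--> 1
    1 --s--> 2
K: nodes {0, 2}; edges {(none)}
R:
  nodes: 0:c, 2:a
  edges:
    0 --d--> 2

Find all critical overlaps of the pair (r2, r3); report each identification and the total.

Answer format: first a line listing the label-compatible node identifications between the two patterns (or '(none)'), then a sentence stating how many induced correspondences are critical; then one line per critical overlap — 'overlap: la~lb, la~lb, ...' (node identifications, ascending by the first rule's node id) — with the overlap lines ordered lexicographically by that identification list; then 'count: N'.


label-compatible node identifications between L(r2) and L(r3): 0~1, 1~0, 2~1
2 of the induced correspondences are critical overlaps of r2 and r3.
overlap: 1~0, 2~1
overlap: 2~1
count: 2
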